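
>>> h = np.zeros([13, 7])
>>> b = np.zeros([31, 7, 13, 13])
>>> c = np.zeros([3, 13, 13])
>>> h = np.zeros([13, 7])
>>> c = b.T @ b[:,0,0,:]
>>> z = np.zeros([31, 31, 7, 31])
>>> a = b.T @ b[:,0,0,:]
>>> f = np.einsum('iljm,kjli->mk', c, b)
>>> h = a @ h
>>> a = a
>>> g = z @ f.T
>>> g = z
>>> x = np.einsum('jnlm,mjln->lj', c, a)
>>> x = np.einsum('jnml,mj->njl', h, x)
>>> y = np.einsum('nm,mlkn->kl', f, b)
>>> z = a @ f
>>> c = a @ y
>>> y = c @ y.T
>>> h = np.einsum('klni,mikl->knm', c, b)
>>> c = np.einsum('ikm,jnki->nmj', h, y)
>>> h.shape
(13, 7, 31)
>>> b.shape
(31, 7, 13, 13)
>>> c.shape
(13, 31, 13)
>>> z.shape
(13, 13, 7, 31)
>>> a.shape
(13, 13, 7, 13)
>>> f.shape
(13, 31)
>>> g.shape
(31, 31, 7, 31)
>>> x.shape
(13, 13, 7)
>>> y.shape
(13, 13, 7, 13)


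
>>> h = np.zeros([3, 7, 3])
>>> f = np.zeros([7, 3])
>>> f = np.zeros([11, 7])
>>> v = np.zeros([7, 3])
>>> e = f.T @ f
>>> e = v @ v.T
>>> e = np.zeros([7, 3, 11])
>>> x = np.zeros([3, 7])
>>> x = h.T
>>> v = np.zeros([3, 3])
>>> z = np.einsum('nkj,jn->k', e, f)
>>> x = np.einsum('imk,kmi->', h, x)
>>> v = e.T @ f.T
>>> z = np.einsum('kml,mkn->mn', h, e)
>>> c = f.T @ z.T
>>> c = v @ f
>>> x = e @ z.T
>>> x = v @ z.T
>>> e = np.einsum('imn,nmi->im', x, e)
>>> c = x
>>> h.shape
(3, 7, 3)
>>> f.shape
(11, 7)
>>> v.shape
(11, 3, 11)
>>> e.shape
(11, 3)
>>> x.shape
(11, 3, 7)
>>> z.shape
(7, 11)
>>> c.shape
(11, 3, 7)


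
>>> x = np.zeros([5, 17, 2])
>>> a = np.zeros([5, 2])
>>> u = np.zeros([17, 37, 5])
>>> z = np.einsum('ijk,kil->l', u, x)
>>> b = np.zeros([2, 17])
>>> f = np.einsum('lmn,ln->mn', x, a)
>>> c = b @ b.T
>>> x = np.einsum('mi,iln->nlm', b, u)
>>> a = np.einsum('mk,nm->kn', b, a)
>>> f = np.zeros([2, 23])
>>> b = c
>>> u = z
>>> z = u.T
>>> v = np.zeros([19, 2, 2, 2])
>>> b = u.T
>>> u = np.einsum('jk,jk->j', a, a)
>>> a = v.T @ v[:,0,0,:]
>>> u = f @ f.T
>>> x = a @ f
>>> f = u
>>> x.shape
(2, 2, 2, 23)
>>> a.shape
(2, 2, 2, 2)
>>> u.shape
(2, 2)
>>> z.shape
(2,)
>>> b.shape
(2,)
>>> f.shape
(2, 2)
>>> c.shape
(2, 2)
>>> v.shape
(19, 2, 2, 2)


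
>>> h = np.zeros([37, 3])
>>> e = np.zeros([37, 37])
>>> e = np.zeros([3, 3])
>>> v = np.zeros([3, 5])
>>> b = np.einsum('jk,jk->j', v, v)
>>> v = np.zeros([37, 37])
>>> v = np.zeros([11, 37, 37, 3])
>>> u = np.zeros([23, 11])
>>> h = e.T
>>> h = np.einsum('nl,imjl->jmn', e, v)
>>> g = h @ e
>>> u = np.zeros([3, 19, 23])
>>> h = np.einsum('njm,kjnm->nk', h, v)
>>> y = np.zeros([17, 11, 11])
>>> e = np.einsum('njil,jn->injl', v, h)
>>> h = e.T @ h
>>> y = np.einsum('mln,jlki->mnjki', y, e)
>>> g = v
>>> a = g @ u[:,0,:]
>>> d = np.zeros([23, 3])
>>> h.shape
(3, 37, 11, 11)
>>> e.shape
(37, 11, 37, 3)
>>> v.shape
(11, 37, 37, 3)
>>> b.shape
(3,)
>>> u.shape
(3, 19, 23)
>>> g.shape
(11, 37, 37, 3)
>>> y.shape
(17, 11, 37, 37, 3)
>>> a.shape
(11, 37, 37, 23)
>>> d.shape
(23, 3)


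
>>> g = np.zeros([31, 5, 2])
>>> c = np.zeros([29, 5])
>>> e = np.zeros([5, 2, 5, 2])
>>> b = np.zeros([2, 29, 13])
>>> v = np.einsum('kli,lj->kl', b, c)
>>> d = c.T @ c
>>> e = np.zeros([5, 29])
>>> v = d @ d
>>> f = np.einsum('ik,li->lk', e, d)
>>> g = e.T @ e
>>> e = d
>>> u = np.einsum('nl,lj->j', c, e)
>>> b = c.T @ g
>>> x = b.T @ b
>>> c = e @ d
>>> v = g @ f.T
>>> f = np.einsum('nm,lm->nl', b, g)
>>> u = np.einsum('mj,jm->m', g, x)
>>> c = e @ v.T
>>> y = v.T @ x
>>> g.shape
(29, 29)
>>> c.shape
(5, 29)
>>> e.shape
(5, 5)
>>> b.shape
(5, 29)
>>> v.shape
(29, 5)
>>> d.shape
(5, 5)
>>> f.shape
(5, 29)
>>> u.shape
(29,)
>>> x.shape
(29, 29)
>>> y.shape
(5, 29)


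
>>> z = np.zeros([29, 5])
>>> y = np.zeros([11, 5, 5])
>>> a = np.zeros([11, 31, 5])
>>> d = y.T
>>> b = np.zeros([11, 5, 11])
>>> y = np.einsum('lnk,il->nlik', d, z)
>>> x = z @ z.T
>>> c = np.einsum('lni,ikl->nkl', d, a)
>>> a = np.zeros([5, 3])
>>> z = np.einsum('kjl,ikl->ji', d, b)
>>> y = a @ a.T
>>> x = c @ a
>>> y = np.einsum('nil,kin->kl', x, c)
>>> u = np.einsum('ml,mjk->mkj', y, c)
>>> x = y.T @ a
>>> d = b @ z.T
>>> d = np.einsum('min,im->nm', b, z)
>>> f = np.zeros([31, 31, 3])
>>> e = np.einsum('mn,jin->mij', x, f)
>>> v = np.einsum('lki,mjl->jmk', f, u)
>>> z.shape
(5, 11)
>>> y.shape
(5, 3)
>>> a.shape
(5, 3)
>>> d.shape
(11, 11)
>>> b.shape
(11, 5, 11)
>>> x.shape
(3, 3)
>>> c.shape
(5, 31, 5)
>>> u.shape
(5, 5, 31)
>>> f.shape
(31, 31, 3)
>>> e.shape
(3, 31, 31)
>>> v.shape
(5, 5, 31)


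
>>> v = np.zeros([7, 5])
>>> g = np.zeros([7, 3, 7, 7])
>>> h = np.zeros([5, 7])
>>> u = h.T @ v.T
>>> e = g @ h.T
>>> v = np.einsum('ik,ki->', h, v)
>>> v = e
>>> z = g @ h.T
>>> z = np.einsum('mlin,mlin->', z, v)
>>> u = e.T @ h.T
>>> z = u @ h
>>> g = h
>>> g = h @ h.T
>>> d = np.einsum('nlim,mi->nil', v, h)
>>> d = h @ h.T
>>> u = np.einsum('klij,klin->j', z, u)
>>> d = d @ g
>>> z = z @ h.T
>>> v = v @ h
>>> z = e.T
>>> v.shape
(7, 3, 7, 7)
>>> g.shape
(5, 5)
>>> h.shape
(5, 7)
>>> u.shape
(7,)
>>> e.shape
(7, 3, 7, 5)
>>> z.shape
(5, 7, 3, 7)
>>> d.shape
(5, 5)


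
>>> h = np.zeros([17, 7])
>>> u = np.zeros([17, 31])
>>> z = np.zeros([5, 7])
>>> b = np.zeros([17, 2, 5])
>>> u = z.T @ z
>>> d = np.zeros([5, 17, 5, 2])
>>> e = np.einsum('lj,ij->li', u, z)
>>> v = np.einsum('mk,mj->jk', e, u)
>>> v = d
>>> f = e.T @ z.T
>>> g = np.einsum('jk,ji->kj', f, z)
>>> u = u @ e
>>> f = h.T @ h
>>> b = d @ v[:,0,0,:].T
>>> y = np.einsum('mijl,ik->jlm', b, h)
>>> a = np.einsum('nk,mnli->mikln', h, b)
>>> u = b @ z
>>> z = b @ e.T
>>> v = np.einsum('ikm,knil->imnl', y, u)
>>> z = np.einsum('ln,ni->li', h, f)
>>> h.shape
(17, 7)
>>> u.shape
(5, 17, 5, 7)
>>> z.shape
(17, 7)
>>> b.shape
(5, 17, 5, 5)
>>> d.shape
(5, 17, 5, 2)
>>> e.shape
(7, 5)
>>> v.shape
(5, 5, 17, 7)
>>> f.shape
(7, 7)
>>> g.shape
(5, 5)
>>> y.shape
(5, 5, 5)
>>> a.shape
(5, 5, 7, 5, 17)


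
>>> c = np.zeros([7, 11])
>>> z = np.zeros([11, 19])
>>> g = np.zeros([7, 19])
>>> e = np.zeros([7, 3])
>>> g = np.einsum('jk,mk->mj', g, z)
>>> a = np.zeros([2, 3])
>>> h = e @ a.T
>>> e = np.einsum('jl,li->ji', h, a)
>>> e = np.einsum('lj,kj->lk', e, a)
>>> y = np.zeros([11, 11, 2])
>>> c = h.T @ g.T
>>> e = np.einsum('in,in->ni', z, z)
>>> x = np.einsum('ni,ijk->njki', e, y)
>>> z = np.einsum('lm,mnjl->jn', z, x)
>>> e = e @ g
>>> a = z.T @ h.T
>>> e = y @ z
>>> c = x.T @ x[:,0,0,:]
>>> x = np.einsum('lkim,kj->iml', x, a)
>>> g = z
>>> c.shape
(11, 2, 11, 11)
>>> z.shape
(2, 11)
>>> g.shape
(2, 11)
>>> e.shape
(11, 11, 11)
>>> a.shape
(11, 7)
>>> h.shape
(7, 2)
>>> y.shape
(11, 11, 2)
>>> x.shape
(2, 11, 19)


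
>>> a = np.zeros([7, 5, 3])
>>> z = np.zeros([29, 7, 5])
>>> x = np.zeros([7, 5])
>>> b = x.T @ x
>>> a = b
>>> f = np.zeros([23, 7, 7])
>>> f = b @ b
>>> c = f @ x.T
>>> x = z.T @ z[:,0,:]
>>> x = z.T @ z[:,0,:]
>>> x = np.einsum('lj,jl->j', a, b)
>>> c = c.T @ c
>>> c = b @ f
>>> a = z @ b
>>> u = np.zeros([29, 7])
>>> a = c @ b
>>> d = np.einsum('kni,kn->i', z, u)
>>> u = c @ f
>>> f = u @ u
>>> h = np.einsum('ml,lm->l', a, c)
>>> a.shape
(5, 5)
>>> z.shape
(29, 7, 5)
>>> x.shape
(5,)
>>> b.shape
(5, 5)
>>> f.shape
(5, 5)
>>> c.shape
(5, 5)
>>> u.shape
(5, 5)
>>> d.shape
(5,)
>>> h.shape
(5,)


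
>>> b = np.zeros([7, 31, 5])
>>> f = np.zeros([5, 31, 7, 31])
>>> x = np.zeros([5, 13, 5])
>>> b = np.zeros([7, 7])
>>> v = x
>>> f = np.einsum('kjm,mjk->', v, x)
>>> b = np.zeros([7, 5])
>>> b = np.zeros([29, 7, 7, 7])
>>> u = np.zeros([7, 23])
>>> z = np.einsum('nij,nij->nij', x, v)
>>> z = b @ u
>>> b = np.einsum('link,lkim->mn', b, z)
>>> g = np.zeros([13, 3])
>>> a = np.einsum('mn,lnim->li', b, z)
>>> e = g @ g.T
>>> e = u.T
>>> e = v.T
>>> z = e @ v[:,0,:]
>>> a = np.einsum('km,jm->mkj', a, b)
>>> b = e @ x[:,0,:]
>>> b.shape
(5, 13, 5)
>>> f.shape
()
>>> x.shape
(5, 13, 5)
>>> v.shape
(5, 13, 5)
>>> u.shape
(7, 23)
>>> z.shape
(5, 13, 5)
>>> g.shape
(13, 3)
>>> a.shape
(7, 29, 23)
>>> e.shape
(5, 13, 5)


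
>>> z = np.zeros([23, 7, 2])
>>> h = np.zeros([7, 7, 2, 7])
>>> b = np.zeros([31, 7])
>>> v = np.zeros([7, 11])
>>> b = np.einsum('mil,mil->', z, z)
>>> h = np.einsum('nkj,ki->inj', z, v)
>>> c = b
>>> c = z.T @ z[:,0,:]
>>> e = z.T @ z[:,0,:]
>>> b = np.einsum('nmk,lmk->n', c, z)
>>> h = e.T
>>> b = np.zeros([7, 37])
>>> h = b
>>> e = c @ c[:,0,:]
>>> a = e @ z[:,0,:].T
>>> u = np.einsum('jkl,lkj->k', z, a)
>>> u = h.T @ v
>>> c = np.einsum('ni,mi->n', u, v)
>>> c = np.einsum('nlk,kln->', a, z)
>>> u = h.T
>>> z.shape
(23, 7, 2)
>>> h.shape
(7, 37)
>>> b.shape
(7, 37)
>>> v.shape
(7, 11)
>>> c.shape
()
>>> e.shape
(2, 7, 2)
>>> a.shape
(2, 7, 23)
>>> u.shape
(37, 7)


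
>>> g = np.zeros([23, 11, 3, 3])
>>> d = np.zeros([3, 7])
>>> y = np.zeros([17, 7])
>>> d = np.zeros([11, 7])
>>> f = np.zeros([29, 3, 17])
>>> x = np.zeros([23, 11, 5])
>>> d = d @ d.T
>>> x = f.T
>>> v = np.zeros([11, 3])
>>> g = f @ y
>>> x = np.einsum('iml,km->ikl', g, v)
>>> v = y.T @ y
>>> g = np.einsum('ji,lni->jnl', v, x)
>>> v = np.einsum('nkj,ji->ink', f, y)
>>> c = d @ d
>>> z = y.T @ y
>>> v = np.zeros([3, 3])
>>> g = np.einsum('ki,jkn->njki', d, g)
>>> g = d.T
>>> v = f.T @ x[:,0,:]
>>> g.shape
(11, 11)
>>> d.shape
(11, 11)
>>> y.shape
(17, 7)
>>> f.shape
(29, 3, 17)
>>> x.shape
(29, 11, 7)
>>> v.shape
(17, 3, 7)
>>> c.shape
(11, 11)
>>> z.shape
(7, 7)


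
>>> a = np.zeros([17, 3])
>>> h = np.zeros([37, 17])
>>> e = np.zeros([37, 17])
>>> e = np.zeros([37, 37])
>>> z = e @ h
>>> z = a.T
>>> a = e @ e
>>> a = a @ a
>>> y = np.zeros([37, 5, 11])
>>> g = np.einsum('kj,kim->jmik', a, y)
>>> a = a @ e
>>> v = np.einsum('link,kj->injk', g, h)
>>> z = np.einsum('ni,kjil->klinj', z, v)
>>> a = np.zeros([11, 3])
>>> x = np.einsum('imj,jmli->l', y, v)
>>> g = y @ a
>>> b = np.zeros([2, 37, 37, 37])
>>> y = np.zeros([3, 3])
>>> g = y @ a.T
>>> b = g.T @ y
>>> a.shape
(11, 3)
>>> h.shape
(37, 17)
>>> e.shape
(37, 37)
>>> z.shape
(11, 37, 17, 3, 5)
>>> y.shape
(3, 3)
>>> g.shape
(3, 11)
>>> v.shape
(11, 5, 17, 37)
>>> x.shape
(17,)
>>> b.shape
(11, 3)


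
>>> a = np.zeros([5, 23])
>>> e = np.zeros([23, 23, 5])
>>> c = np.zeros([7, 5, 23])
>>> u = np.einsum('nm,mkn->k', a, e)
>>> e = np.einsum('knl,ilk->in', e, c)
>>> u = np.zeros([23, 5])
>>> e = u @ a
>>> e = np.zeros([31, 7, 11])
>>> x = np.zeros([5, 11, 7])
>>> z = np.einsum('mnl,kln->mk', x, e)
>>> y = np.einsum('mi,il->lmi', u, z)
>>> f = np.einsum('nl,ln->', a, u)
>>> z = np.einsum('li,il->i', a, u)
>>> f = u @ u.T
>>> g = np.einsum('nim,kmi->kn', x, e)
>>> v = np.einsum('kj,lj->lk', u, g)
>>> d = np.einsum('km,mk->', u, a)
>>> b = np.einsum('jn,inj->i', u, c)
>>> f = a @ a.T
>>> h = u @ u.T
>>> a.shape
(5, 23)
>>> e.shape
(31, 7, 11)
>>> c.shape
(7, 5, 23)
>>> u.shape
(23, 5)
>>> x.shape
(5, 11, 7)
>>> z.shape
(23,)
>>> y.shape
(31, 23, 5)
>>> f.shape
(5, 5)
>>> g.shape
(31, 5)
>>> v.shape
(31, 23)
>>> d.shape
()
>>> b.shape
(7,)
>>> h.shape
(23, 23)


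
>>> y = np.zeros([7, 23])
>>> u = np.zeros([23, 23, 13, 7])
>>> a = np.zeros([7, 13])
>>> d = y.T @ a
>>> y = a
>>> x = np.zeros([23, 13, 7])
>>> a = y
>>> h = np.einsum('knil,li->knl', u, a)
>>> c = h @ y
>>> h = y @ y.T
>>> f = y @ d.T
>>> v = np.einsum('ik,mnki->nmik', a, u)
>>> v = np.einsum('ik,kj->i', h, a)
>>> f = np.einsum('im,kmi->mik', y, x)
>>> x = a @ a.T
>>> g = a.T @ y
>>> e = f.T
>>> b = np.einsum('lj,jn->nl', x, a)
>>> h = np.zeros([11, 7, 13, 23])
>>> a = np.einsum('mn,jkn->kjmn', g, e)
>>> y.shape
(7, 13)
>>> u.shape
(23, 23, 13, 7)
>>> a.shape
(7, 23, 13, 13)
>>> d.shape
(23, 13)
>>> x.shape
(7, 7)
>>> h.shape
(11, 7, 13, 23)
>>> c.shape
(23, 23, 13)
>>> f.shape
(13, 7, 23)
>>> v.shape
(7,)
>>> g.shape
(13, 13)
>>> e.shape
(23, 7, 13)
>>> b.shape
(13, 7)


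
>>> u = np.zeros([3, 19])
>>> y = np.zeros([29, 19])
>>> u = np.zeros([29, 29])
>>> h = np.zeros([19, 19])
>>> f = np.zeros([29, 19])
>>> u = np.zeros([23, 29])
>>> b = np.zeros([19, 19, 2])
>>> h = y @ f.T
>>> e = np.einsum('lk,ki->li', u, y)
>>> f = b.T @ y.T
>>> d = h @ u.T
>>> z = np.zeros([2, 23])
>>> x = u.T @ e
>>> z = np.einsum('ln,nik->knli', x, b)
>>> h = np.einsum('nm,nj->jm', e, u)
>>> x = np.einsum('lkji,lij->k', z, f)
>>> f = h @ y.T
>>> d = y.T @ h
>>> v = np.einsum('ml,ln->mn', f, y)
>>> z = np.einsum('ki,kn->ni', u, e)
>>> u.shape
(23, 29)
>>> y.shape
(29, 19)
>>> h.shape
(29, 19)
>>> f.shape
(29, 29)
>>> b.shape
(19, 19, 2)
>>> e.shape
(23, 19)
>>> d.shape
(19, 19)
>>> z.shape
(19, 29)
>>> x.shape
(19,)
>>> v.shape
(29, 19)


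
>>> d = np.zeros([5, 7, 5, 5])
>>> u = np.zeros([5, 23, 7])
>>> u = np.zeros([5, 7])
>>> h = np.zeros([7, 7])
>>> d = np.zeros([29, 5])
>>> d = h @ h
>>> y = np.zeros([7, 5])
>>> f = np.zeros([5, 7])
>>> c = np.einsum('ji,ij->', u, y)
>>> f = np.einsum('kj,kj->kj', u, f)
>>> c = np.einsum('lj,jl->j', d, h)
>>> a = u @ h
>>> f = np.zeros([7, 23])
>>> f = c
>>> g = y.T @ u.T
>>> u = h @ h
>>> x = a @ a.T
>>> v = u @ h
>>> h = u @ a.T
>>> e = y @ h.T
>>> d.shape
(7, 7)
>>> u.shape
(7, 7)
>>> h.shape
(7, 5)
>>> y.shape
(7, 5)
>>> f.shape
(7,)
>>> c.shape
(7,)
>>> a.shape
(5, 7)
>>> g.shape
(5, 5)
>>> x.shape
(5, 5)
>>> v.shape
(7, 7)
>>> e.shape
(7, 7)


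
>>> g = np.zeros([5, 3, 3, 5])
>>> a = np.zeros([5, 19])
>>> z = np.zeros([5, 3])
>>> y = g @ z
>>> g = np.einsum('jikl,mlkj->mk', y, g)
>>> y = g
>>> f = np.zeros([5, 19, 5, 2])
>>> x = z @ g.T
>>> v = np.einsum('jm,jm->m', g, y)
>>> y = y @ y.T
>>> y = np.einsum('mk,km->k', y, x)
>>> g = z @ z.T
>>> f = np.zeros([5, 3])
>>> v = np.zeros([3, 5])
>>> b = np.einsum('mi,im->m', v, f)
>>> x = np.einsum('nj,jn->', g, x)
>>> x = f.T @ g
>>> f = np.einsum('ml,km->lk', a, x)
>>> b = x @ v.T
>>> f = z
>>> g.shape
(5, 5)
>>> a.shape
(5, 19)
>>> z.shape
(5, 3)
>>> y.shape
(5,)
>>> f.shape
(5, 3)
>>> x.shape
(3, 5)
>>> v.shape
(3, 5)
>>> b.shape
(3, 3)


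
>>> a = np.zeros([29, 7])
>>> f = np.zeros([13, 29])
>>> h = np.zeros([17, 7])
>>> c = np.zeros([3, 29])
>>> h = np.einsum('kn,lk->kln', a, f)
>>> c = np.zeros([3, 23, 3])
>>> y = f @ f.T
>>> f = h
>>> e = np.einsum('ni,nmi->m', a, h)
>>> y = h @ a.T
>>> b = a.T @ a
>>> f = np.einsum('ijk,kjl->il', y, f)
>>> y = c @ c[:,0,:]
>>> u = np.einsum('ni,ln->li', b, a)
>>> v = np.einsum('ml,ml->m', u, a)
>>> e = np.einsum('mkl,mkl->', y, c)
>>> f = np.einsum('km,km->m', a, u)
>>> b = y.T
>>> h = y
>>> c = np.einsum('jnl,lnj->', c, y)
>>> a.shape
(29, 7)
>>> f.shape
(7,)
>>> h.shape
(3, 23, 3)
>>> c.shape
()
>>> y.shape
(3, 23, 3)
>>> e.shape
()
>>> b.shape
(3, 23, 3)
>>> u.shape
(29, 7)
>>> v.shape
(29,)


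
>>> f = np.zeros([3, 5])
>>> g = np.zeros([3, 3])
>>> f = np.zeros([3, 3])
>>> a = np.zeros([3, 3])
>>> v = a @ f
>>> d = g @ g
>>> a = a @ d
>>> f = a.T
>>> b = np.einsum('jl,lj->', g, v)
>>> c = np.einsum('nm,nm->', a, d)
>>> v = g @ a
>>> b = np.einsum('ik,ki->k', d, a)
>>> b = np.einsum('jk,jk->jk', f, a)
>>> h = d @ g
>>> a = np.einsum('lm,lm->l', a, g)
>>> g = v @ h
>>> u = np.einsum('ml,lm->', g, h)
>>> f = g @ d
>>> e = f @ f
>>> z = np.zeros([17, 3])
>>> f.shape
(3, 3)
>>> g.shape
(3, 3)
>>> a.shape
(3,)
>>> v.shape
(3, 3)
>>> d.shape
(3, 3)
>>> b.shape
(3, 3)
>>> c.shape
()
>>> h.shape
(3, 3)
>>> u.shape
()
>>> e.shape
(3, 3)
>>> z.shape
(17, 3)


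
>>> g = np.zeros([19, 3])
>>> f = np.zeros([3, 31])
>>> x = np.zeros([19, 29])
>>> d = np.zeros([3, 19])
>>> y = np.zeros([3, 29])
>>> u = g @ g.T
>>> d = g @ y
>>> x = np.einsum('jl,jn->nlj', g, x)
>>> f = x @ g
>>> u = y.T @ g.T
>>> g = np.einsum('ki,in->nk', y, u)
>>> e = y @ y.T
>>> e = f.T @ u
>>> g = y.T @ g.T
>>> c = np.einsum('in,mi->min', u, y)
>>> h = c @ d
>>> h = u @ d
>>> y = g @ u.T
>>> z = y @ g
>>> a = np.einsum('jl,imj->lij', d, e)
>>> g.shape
(29, 19)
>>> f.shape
(29, 3, 3)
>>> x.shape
(29, 3, 19)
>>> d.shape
(19, 29)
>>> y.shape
(29, 29)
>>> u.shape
(29, 19)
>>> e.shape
(3, 3, 19)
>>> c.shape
(3, 29, 19)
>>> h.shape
(29, 29)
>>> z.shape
(29, 19)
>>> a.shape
(29, 3, 19)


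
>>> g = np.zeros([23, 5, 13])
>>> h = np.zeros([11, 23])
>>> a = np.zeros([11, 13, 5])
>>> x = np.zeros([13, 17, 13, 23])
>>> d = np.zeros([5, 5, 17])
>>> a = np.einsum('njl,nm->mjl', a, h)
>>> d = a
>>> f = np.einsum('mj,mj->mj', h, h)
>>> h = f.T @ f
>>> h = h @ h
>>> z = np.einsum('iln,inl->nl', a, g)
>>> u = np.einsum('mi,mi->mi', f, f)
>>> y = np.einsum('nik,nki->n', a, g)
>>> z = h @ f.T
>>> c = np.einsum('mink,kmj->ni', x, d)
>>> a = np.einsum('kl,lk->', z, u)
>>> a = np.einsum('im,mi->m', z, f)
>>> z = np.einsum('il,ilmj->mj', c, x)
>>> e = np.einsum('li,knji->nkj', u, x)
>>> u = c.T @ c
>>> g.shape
(23, 5, 13)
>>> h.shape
(23, 23)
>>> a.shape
(11,)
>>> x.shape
(13, 17, 13, 23)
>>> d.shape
(23, 13, 5)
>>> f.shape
(11, 23)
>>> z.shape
(13, 23)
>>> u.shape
(17, 17)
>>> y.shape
(23,)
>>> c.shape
(13, 17)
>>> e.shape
(17, 13, 13)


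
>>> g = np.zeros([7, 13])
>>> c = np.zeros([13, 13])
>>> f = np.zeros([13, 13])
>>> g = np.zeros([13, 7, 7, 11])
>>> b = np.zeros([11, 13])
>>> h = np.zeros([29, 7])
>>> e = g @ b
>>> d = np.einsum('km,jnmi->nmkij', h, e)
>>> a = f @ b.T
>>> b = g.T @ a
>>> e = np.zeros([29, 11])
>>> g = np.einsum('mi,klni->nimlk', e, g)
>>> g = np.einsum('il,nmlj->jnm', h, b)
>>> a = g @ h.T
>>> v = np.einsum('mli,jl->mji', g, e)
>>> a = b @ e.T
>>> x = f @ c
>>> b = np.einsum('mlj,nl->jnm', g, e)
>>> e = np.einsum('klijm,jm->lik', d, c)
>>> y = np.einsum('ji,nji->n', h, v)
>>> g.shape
(11, 11, 7)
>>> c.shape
(13, 13)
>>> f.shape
(13, 13)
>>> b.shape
(7, 29, 11)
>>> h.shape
(29, 7)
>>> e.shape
(7, 29, 7)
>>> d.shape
(7, 7, 29, 13, 13)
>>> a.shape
(11, 7, 7, 29)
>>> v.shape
(11, 29, 7)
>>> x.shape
(13, 13)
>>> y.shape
(11,)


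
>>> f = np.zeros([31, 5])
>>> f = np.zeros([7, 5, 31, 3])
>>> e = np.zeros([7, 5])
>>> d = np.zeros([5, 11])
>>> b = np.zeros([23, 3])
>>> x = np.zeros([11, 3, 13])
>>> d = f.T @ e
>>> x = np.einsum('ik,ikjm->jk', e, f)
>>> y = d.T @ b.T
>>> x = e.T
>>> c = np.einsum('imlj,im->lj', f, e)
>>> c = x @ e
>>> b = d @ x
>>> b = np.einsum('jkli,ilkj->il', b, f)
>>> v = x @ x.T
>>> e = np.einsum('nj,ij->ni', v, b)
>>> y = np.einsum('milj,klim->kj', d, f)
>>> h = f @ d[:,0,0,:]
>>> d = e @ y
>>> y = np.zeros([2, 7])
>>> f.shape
(7, 5, 31, 3)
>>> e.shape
(5, 7)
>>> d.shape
(5, 5)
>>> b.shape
(7, 5)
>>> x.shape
(5, 7)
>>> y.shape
(2, 7)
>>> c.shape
(5, 5)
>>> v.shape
(5, 5)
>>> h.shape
(7, 5, 31, 5)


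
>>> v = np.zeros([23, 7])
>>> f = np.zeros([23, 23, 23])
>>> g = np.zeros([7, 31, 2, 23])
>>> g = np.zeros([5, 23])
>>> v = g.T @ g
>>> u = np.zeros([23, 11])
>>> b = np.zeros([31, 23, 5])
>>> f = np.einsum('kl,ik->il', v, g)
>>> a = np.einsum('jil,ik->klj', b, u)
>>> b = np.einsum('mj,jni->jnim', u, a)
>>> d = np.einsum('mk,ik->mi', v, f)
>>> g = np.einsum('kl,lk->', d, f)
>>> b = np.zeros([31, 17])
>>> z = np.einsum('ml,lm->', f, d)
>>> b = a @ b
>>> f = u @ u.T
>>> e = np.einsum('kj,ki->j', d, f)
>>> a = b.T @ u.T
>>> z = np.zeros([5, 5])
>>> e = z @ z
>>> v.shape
(23, 23)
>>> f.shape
(23, 23)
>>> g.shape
()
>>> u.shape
(23, 11)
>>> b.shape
(11, 5, 17)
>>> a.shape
(17, 5, 23)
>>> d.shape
(23, 5)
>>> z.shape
(5, 5)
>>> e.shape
(5, 5)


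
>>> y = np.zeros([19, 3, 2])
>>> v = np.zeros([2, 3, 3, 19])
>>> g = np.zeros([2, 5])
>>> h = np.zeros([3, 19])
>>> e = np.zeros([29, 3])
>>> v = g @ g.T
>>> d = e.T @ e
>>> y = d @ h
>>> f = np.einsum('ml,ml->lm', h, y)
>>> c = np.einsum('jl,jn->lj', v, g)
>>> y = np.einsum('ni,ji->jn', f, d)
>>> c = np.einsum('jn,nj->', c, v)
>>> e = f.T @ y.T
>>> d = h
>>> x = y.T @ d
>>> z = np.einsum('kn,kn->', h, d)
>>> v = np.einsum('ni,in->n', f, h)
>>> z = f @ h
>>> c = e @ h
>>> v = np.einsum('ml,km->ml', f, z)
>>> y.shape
(3, 19)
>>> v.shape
(19, 3)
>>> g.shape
(2, 5)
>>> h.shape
(3, 19)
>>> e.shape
(3, 3)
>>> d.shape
(3, 19)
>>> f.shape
(19, 3)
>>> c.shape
(3, 19)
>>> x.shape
(19, 19)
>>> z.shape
(19, 19)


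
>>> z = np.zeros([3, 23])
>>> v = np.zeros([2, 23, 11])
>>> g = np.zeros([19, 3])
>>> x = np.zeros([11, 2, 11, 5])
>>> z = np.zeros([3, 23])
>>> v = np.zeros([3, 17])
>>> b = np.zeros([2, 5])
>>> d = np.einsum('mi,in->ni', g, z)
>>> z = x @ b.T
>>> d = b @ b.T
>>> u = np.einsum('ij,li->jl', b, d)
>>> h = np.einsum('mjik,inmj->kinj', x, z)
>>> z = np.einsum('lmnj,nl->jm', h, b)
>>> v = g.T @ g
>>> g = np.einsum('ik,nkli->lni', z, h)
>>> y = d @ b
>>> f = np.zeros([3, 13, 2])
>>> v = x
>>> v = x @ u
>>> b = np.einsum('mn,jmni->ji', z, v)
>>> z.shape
(2, 11)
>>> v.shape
(11, 2, 11, 2)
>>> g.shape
(2, 5, 2)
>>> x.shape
(11, 2, 11, 5)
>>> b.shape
(11, 2)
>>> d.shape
(2, 2)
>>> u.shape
(5, 2)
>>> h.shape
(5, 11, 2, 2)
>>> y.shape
(2, 5)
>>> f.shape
(3, 13, 2)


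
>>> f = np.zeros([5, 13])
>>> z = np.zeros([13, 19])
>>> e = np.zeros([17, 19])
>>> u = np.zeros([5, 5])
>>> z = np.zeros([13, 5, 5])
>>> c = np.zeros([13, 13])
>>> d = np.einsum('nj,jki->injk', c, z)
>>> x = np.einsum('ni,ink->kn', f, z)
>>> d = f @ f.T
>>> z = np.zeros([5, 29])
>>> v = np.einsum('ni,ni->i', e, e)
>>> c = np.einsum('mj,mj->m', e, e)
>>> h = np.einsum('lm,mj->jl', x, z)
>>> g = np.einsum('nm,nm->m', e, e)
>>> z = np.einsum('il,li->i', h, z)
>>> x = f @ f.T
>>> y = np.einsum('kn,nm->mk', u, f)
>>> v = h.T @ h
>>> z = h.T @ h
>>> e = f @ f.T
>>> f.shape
(5, 13)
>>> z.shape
(5, 5)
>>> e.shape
(5, 5)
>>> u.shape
(5, 5)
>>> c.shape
(17,)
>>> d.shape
(5, 5)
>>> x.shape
(5, 5)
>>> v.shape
(5, 5)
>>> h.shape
(29, 5)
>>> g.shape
(19,)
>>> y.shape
(13, 5)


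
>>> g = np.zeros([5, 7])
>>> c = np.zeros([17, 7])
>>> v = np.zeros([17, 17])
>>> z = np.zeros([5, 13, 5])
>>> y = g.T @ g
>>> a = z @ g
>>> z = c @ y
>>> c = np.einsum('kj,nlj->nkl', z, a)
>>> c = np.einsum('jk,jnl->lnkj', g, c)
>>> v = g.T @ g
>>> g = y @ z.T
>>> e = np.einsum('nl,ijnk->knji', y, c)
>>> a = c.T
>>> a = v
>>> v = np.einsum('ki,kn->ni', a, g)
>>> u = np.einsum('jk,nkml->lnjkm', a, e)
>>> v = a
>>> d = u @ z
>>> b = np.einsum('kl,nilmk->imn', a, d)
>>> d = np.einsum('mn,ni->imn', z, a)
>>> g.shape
(7, 17)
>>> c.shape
(13, 17, 7, 5)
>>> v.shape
(7, 7)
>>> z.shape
(17, 7)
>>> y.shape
(7, 7)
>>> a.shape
(7, 7)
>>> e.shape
(5, 7, 17, 13)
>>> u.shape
(13, 5, 7, 7, 17)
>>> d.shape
(7, 17, 7)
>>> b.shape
(5, 7, 13)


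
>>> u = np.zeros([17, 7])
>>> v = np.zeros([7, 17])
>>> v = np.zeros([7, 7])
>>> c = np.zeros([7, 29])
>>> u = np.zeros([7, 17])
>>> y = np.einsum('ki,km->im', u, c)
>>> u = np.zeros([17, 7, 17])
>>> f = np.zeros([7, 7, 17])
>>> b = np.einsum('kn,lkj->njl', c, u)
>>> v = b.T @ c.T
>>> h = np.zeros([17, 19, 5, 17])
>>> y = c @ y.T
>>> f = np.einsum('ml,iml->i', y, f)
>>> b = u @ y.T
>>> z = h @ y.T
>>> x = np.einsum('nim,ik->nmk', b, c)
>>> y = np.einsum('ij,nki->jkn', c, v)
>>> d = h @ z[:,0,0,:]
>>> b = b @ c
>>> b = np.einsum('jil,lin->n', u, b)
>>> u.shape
(17, 7, 17)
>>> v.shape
(17, 17, 7)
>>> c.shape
(7, 29)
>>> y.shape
(29, 17, 17)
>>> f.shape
(7,)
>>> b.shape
(29,)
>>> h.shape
(17, 19, 5, 17)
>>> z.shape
(17, 19, 5, 7)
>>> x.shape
(17, 7, 29)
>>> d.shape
(17, 19, 5, 7)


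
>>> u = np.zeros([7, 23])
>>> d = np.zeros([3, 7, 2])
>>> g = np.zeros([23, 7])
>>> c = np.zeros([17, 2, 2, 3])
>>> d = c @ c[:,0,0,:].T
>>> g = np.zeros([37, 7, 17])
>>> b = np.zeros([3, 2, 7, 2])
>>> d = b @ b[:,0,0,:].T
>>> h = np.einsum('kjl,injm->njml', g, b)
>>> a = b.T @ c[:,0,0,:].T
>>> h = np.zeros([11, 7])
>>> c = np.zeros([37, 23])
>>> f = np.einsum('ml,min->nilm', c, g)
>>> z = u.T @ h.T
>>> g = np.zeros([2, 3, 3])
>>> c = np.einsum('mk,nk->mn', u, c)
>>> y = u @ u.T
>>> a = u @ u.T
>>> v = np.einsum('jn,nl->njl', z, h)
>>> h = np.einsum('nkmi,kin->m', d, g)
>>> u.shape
(7, 23)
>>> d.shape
(3, 2, 7, 3)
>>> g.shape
(2, 3, 3)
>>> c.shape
(7, 37)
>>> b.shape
(3, 2, 7, 2)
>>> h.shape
(7,)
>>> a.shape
(7, 7)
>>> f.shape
(17, 7, 23, 37)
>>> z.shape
(23, 11)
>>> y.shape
(7, 7)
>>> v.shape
(11, 23, 7)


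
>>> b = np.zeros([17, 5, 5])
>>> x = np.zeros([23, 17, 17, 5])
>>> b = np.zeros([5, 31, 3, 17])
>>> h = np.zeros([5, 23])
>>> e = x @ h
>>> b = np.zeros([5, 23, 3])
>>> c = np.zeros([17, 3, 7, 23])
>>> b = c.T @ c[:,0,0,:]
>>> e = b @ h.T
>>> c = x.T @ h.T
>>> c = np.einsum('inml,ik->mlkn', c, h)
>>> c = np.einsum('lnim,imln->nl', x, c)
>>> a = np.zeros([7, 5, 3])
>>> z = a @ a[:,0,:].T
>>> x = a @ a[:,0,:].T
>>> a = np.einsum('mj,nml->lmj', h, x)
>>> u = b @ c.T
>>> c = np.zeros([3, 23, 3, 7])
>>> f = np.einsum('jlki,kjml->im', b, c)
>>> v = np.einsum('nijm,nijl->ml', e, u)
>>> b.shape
(23, 7, 3, 23)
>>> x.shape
(7, 5, 7)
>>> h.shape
(5, 23)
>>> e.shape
(23, 7, 3, 5)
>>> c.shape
(3, 23, 3, 7)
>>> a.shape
(7, 5, 23)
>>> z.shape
(7, 5, 7)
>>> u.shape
(23, 7, 3, 17)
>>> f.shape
(23, 3)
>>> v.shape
(5, 17)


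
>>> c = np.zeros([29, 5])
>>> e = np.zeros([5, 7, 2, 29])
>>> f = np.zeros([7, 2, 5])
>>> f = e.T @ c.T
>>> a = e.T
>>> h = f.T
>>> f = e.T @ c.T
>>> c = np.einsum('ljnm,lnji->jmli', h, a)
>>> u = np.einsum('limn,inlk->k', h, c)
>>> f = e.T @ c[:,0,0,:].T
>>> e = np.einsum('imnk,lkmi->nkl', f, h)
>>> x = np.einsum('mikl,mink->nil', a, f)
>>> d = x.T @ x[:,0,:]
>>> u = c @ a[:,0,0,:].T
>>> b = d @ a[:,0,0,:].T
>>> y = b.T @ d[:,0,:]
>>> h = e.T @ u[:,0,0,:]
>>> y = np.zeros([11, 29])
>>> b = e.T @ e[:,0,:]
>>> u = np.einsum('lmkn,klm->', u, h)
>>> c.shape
(7, 29, 29, 5)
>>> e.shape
(7, 7, 29)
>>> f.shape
(29, 2, 7, 7)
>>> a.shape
(29, 2, 7, 5)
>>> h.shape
(29, 7, 29)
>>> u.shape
()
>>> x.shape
(7, 2, 5)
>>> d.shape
(5, 2, 5)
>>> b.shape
(29, 7, 29)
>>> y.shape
(11, 29)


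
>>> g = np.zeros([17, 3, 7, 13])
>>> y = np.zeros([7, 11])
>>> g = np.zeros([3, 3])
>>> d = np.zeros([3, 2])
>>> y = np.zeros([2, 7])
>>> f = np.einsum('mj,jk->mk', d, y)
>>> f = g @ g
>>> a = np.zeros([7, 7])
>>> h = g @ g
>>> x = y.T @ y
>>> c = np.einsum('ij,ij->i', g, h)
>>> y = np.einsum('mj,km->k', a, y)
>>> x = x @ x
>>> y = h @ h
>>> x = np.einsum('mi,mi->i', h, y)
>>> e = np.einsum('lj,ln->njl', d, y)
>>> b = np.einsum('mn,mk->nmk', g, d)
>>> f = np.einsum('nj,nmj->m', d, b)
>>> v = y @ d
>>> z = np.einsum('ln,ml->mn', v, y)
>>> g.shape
(3, 3)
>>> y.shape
(3, 3)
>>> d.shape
(3, 2)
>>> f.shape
(3,)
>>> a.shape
(7, 7)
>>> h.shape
(3, 3)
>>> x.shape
(3,)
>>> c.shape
(3,)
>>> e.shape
(3, 2, 3)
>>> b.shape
(3, 3, 2)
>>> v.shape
(3, 2)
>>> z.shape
(3, 2)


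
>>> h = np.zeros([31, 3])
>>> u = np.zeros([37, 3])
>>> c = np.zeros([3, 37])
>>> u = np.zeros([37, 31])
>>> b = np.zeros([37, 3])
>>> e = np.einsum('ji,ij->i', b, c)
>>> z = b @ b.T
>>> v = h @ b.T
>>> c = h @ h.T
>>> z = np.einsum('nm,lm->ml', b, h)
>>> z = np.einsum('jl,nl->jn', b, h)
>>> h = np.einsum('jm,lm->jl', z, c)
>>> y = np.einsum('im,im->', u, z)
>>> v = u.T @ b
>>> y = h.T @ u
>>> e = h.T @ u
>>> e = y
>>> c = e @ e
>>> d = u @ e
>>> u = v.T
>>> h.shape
(37, 31)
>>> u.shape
(3, 31)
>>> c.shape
(31, 31)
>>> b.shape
(37, 3)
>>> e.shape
(31, 31)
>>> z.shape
(37, 31)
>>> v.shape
(31, 3)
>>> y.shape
(31, 31)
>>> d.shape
(37, 31)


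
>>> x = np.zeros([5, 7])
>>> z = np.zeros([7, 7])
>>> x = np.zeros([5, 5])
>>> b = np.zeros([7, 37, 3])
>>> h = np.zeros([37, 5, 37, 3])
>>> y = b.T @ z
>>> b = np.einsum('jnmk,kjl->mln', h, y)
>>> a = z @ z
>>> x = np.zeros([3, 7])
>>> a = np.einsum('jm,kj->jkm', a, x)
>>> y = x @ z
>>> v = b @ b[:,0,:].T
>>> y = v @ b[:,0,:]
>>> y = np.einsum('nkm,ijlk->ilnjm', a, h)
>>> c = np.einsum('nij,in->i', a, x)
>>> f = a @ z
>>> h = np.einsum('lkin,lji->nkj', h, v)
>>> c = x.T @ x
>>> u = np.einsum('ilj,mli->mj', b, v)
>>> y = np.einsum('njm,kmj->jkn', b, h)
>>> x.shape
(3, 7)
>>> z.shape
(7, 7)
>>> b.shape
(37, 7, 5)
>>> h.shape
(3, 5, 7)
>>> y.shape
(7, 3, 37)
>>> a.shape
(7, 3, 7)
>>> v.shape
(37, 7, 37)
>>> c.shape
(7, 7)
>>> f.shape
(7, 3, 7)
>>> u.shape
(37, 5)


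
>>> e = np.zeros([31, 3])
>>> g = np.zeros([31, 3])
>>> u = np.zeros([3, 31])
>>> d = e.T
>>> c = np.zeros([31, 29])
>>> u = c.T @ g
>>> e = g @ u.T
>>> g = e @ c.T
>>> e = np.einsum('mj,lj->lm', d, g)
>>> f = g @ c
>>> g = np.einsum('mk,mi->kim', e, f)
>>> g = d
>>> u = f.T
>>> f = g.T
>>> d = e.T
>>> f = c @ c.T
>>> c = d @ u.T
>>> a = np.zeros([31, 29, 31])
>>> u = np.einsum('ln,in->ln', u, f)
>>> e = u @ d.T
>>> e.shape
(29, 3)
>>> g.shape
(3, 31)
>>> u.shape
(29, 31)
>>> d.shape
(3, 31)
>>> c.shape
(3, 29)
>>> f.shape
(31, 31)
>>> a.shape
(31, 29, 31)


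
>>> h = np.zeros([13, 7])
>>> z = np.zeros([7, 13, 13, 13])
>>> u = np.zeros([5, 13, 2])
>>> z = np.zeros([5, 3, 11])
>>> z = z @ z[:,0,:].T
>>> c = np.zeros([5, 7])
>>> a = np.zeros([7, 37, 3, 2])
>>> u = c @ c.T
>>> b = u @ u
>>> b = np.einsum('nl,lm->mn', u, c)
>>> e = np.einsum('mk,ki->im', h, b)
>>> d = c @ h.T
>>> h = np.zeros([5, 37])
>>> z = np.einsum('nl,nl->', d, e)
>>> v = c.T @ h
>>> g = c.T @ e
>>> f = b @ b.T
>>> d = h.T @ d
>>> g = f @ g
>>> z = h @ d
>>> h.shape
(5, 37)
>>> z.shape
(5, 13)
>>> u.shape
(5, 5)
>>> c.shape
(5, 7)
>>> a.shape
(7, 37, 3, 2)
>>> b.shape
(7, 5)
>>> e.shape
(5, 13)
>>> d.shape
(37, 13)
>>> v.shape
(7, 37)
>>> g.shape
(7, 13)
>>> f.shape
(7, 7)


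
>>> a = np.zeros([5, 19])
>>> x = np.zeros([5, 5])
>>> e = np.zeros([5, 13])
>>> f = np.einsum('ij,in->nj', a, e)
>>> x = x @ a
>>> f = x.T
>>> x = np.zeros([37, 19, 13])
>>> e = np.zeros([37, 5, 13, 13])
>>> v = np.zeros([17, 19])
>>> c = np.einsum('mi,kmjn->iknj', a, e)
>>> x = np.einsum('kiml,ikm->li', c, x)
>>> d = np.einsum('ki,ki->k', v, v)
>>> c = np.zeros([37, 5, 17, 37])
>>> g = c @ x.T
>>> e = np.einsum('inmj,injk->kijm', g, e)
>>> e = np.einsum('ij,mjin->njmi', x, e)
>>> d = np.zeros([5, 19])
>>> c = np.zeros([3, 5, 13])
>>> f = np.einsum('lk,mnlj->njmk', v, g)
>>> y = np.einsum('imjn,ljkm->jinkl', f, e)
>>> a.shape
(5, 19)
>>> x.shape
(13, 37)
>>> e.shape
(17, 37, 13, 13)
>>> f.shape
(5, 13, 37, 19)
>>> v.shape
(17, 19)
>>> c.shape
(3, 5, 13)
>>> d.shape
(5, 19)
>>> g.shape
(37, 5, 17, 13)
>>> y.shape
(37, 5, 19, 13, 17)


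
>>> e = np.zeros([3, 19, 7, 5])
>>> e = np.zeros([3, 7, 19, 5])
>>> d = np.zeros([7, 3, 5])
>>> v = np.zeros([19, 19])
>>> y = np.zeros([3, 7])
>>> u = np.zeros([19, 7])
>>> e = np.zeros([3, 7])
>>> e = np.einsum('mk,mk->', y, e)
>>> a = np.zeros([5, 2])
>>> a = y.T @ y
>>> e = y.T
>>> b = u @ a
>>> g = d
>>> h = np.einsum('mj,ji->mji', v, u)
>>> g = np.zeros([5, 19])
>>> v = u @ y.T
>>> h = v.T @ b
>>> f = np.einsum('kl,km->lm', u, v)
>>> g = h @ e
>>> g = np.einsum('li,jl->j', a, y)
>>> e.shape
(7, 3)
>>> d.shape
(7, 3, 5)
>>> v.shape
(19, 3)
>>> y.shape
(3, 7)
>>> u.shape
(19, 7)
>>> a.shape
(7, 7)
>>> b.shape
(19, 7)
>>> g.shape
(3,)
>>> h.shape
(3, 7)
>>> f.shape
(7, 3)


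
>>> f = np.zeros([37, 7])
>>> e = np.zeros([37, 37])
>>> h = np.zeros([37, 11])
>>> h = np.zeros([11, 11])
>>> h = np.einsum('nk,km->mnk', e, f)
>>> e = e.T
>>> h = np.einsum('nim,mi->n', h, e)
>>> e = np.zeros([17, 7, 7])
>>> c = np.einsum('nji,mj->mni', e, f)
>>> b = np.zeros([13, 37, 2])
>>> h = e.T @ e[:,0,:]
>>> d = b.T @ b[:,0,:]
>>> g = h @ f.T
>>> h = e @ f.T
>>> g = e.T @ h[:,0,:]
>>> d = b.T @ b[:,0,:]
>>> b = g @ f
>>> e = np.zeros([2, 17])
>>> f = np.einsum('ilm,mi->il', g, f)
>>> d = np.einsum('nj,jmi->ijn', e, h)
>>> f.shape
(7, 7)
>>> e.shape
(2, 17)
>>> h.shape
(17, 7, 37)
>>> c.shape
(37, 17, 7)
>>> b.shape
(7, 7, 7)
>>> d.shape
(37, 17, 2)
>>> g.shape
(7, 7, 37)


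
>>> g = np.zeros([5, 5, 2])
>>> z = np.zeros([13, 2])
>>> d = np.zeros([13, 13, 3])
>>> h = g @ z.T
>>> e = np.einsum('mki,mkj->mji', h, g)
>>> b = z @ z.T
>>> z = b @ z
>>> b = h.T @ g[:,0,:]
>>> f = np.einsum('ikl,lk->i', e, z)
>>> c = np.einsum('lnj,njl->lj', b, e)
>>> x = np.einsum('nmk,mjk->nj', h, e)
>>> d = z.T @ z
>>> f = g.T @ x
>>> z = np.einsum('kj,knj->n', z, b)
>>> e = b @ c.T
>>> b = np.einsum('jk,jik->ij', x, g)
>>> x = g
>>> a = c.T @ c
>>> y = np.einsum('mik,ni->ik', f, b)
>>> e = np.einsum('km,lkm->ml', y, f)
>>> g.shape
(5, 5, 2)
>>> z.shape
(5,)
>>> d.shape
(2, 2)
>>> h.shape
(5, 5, 13)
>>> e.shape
(2, 2)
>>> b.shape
(5, 5)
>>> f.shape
(2, 5, 2)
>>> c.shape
(13, 2)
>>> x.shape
(5, 5, 2)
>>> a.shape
(2, 2)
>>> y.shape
(5, 2)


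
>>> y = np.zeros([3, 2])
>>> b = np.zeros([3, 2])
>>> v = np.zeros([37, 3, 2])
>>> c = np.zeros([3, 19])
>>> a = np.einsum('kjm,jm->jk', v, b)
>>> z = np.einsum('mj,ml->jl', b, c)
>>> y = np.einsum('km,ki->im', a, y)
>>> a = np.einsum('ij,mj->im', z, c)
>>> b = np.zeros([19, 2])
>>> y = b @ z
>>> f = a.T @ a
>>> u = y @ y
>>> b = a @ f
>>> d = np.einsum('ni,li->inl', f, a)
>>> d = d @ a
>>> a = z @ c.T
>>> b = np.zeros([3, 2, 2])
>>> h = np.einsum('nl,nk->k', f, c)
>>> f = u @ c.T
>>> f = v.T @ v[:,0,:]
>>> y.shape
(19, 19)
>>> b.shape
(3, 2, 2)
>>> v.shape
(37, 3, 2)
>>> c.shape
(3, 19)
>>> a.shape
(2, 3)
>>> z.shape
(2, 19)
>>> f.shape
(2, 3, 2)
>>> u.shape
(19, 19)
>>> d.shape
(3, 3, 3)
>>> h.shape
(19,)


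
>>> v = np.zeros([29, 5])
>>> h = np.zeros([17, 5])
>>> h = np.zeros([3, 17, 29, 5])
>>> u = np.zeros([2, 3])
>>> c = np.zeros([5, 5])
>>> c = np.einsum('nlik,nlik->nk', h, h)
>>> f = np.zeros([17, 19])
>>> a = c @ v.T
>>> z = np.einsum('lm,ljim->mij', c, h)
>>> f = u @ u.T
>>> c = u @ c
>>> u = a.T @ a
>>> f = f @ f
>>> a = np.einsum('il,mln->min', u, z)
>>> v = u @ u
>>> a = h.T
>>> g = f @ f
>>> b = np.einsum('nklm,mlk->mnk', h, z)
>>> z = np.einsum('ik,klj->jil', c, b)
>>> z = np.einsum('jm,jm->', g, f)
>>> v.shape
(29, 29)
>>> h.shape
(3, 17, 29, 5)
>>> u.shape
(29, 29)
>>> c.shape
(2, 5)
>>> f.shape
(2, 2)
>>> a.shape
(5, 29, 17, 3)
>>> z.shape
()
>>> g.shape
(2, 2)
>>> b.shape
(5, 3, 17)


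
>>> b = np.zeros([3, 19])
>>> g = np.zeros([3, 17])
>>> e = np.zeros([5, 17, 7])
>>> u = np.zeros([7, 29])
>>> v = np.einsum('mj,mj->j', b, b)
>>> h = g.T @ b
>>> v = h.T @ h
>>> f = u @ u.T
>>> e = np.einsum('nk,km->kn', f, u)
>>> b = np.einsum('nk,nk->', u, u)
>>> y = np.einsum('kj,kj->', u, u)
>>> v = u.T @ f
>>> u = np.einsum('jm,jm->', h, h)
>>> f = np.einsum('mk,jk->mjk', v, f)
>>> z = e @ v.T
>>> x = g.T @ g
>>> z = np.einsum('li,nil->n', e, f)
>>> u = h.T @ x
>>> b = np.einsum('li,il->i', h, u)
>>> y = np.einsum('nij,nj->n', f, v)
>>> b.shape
(19,)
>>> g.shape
(3, 17)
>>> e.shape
(7, 7)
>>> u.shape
(19, 17)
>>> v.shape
(29, 7)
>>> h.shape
(17, 19)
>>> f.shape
(29, 7, 7)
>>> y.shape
(29,)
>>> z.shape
(29,)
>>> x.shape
(17, 17)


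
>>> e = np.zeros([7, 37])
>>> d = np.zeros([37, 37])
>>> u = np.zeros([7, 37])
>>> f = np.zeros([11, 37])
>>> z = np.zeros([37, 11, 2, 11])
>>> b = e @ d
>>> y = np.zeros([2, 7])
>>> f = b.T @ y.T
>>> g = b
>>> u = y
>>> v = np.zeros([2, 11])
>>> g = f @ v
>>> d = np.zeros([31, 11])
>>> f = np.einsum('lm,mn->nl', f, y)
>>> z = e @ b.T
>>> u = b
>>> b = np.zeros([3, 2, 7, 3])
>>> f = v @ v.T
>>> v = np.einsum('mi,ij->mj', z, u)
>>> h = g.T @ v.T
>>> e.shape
(7, 37)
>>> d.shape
(31, 11)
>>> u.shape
(7, 37)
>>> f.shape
(2, 2)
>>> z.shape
(7, 7)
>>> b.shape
(3, 2, 7, 3)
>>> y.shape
(2, 7)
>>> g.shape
(37, 11)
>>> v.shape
(7, 37)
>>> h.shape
(11, 7)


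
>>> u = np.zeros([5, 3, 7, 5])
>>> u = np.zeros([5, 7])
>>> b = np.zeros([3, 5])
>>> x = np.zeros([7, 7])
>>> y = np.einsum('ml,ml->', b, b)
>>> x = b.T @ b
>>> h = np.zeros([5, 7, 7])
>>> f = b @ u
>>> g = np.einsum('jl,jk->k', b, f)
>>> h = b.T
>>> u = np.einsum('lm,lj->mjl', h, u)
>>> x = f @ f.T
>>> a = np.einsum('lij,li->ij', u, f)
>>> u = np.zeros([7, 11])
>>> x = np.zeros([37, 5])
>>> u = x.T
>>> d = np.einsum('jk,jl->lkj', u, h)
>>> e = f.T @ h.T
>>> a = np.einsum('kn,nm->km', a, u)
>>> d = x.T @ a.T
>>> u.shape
(5, 37)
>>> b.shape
(3, 5)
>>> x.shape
(37, 5)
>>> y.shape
()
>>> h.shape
(5, 3)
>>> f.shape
(3, 7)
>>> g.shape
(7,)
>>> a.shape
(7, 37)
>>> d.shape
(5, 7)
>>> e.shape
(7, 5)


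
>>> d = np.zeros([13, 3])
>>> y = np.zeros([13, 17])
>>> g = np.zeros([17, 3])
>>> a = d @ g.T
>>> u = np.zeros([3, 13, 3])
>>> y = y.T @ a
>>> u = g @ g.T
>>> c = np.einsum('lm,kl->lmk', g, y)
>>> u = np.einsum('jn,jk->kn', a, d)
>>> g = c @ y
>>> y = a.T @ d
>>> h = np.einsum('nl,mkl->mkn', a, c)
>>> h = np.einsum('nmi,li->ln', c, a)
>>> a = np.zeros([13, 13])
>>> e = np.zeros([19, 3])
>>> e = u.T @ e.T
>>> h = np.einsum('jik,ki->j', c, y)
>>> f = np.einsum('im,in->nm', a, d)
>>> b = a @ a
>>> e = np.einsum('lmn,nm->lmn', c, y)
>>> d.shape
(13, 3)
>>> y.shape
(17, 3)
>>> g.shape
(17, 3, 17)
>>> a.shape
(13, 13)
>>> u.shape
(3, 17)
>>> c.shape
(17, 3, 17)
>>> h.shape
(17,)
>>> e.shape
(17, 3, 17)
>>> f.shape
(3, 13)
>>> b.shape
(13, 13)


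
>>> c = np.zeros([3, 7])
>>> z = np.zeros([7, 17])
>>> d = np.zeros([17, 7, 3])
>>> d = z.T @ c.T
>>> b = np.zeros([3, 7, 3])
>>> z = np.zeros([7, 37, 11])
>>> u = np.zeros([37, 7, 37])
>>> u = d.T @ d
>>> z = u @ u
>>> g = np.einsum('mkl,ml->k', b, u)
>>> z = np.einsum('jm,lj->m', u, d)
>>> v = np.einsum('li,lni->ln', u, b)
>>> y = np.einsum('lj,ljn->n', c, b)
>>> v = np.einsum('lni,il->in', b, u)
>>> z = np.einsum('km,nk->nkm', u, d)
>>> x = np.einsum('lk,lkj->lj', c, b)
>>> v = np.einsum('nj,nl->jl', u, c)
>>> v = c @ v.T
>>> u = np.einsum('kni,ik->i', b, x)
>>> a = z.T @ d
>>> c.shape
(3, 7)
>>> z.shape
(17, 3, 3)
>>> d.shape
(17, 3)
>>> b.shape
(3, 7, 3)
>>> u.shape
(3,)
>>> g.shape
(7,)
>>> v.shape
(3, 3)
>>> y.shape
(3,)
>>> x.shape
(3, 3)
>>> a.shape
(3, 3, 3)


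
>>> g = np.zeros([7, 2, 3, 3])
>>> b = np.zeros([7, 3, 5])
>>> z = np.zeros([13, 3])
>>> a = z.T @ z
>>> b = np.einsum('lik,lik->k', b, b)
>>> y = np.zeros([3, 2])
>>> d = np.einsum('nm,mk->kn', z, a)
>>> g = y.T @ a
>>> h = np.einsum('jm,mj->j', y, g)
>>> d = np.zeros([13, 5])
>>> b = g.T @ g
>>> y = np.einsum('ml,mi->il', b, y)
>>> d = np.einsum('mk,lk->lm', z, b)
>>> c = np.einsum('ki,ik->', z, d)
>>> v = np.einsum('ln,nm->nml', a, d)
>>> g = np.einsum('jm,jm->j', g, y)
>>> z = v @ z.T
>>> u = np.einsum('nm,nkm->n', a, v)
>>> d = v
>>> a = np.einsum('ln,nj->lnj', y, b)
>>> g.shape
(2,)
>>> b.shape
(3, 3)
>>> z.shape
(3, 13, 13)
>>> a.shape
(2, 3, 3)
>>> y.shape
(2, 3)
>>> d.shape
(3, 13, 3)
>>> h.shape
(3,)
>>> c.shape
()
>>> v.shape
(3, 13, 3)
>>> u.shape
(3,)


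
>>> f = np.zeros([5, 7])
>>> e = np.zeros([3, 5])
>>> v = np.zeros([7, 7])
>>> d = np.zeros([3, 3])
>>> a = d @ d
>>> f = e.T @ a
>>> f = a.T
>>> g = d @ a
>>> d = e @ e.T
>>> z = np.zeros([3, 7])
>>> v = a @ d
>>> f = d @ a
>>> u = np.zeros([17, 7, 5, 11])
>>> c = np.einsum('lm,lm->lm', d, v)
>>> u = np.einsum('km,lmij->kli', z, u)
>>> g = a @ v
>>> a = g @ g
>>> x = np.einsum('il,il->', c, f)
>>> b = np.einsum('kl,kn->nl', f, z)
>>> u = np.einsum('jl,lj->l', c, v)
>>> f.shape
(3, 3)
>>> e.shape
(3, 5)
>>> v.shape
(3, 3)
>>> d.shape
(3, 3)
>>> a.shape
(3, 3)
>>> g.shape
(3, 3)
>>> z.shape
(3, 7)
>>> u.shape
(3,)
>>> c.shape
(3, 3)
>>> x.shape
()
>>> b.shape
(7, 3)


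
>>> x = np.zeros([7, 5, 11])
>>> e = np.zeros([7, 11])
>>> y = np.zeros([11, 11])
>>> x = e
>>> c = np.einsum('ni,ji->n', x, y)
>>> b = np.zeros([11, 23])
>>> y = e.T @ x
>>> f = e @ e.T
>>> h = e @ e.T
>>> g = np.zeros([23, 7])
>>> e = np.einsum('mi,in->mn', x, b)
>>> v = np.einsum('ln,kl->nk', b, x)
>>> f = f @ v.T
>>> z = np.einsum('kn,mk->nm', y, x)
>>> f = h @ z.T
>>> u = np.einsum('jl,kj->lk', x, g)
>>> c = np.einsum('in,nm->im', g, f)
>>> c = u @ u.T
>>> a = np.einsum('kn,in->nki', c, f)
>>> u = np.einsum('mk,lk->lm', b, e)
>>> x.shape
(7, 11)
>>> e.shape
(7, 23)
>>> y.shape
(11, 11)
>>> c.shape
(11, 11)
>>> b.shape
(11, 23)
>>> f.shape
(7, 11)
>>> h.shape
(7, 7)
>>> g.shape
(23, 7)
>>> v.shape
(23, 7)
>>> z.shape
(11, 7)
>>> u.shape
(7, 11)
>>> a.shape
(11, 11, 7)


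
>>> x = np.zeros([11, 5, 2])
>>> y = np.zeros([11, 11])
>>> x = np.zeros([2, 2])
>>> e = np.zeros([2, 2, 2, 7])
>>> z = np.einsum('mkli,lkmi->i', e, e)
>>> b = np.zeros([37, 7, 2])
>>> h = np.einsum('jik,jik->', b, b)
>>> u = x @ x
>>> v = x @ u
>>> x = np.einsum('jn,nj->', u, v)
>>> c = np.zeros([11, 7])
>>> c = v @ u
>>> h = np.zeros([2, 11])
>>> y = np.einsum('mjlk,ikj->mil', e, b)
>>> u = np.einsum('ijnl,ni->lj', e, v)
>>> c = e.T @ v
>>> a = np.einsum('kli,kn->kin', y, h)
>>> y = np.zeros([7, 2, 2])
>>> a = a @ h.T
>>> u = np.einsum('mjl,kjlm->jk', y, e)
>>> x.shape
()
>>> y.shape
(7, 2, 2)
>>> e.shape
(2, 2, 2, 7)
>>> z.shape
(7,)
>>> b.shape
(37, 7, 2)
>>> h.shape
(2, 11)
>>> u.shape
(2, 2)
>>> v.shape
(2, 2)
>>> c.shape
(7, 2, 2, 2)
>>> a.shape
(2, 2, 2)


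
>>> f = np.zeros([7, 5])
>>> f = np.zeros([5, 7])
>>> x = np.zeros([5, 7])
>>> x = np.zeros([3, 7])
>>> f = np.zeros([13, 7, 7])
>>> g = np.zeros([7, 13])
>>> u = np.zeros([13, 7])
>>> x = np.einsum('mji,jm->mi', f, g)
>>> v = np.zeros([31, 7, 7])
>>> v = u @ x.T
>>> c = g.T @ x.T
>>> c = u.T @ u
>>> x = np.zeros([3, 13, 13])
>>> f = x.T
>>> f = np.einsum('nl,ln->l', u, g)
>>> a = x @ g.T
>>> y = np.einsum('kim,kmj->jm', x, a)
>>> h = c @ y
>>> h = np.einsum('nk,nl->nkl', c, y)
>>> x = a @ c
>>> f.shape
(7,)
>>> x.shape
(3, 13, 7)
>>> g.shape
(7, 13)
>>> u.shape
(13, 7)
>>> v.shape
(13, 13)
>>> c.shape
(7, 7)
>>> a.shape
(3, 13, 7)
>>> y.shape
(7, 13)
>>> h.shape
(7, 7, 13)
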